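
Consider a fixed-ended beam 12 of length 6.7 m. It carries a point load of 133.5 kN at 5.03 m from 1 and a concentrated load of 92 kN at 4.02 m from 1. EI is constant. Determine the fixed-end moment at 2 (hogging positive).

Release both end moments; the primary structure is a simply-supported span 12 with redundants M_1 and M_2.
End rotations of the released simple span under the applied load (×1/EI):
  at 1: point load 133.5 at a = 5.03: Pab(L + b)/(6LEI) = 233.5/EI
  at 2: point load 133.5 at a = 5.03: Pab(L + a)/(6LEI) = 327.2/EI
  at 1: point load 92 at a = 4.02: Pab(L + b)/(6LEI) = 231.3/EI
  at 2: point load 92 at a = 4.02: Pab(L + a)/(6LEI) = 264.3/EI
  θ_10 = 464.8/EI,  θ_20 = 591.5/EI
Flexibility coefficients: a unit moment at one end gives L/(3EI) there and L/(6EI) at the far end, so f₁₁ = f₂₂ = 2.233/EI and f₁₂ = f₂₁ = 1.117/EI.
Compatibility — zero rotation at each built-in end:
  2.233 M_1 + 1.117 M_2 = 464.8
  1.117 M_1 + 2.233 M_2 = 591.5
Solving the pair gives M_1 = 100.9 kN·m and M_2 = 214.4 kN·m (hogging).

M_2 = 214.4 kN·m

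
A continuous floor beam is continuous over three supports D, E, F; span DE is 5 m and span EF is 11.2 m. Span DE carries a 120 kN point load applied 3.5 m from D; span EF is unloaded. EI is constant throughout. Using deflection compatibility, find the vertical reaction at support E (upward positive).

Take M_E as the redundant. Released structure: two simple spans DE and EF with a hinge at E.
Rotations at E on the released spans (each span's end-slope, ×1/EI):
  span DE: point load 120 at a = 3.5: Pab(L + a)/(6LEI) = 178.5/EI
  relative rotation θ_0 = (178.5 + 0)/EI = 178.5/EI
A unit hogging moment at E produces rotation L₁/(3EI) + L₂/(3EI) = 5.4/EI.
Slope continuity at E: θ_0 = M_E·5.4/EI, so M_E = 178.5/5.4 = 33.06 kN·m (hogging).
Span DE, ΣM about D with M_E applied at E: R_E^{DE}·5 = 420 + 33.06, so R_E^{DE} = 90.61 kN and R_D = 120 − 90.61 = 29.39 kN.
Span EF, ΣM about F: R_E^{EF}·11.2 = 0 + 33.06, so R_E^{EF} = 2.951 kN and R_F = 0 − 2.951 = -2.951 kN.
R_E = 90.61 + 2.951 = 93.56 kN.

R_E = 93.56 kN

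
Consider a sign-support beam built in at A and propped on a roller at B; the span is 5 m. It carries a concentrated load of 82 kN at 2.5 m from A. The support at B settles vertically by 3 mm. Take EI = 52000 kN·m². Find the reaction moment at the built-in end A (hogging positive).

Take the reaction at B as the redundant and release it; the primary structure is a cantilever fixed at A.
Free-end deflection of the primary structure under the applied loading (downward +):
  point load 82 at a = 2.5: Pa²(3L − a)/(6EI) = 1068/EI
Flexibility coefficient — unit upward force at B: δ_{BB} = L³/(3EI) = 41.67/EI.
With EI = 52000 kN·m²: δ_0 = 0.020533 m and δ_{BB} = 0.000801 m/kN.
Compatibility — the beam at B must follow the support down by 0.003 m: δ_0 − R_B·δ_{BB} = 0.003, so R_B = (0.020533 − 0.003)/0.000801 = 21.88 kN.
Moment equilibrium about A: M_A = Σ(load moments about A) − R_B·L = 205 − 21.88×5 = 95.59 kN·m.

M_A = 95.59 kN·m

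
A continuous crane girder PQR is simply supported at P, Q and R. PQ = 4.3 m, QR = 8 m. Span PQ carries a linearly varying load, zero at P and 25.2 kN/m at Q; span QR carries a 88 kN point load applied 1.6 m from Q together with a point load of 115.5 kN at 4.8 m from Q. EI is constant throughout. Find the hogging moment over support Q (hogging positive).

M_Q = 177.8 kN·m

Take M_Q as the redundant. Released structure: two simple spans PQ and QR with a hinge at Q.
Discontinuity in slope at Q on the released structure — sum the simple-span end rotations:
  span PQ: triangular load, peak 25.2: w₀L³/(45EI) = 44.52/EI
  span QR: point load 88 at a = 1.6: Pab(L + b)/(6LEI) = 270.3/EI
  span QR: point load 115.5 at a = 4.8: Pab(L + b)/(6LEI) = 414/EI
  relative rotation θ_0 = (44.52 + 684.3)/EI = 728.8/EI
A unit hogging moment at Q produces rotation L₁/(3EI) + L₂/(3EI) = 4.1/EI.
Slope continuity at Q: θ_0 = M_Q·4.1/EI, so M_Q = 728.8/4.1 = 177.8 kN·m (hogging).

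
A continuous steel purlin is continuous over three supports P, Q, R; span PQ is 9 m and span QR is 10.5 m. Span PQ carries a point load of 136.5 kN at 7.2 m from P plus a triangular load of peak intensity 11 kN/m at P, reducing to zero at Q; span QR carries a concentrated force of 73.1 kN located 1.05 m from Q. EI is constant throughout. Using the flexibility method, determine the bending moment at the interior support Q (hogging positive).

M_Q = 141 kN·m

Take M_Q as the redundant. Released structure: two simple spans PQ and QR with a hinge at Q.
End slopes at the hinge Q, treating each span as simply supported:
  span PQ: point load 136.5 at a = 7.2: Pab(L + a)/(6LEI) = 530.7/EI
  span PQ: triangular load, peak 11: 7w₀L³/(360EI) = 155.9/EI
  span QR: point load 73.1 at a = 1.05: Pab(L + b)/(6LEI) = 229.7/EI
  relative rotation θ_0 = (686.6 + 229.7)/EI = 916.3/EI
A unit hogging moment at Q produces rotation L₁/(3EI) + L₂/(3EI) = 6.5/EI.
Slope continuity at Q: θ_0 = M_Q·6.5/EI, so M_Q = 916.3/6.5 = 141 kN·m (hogging).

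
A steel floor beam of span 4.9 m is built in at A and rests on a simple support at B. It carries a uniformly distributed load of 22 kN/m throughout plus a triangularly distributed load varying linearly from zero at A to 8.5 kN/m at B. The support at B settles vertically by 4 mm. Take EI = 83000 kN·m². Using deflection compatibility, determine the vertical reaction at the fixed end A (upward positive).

Remove the prop at B; the released (primary) structure is a cantilever built in at A.
Primary-structure tip deflection at B by superposition:
  UDL 22: wL⁴/(8EI) = 1585/EI
  triangular load, peak 8.5 at the free end: 11w₀L⁴/(120EI) = 449.2/EI
  δ_0 = 2034/EI
Tip deflection under a unit load at B: L³/(3EI) = 39.22/EI.
With EI = 83000 kN·m²: δ_0 = 0.024512 m and δ_{BB} = 0.000472 m/kN.
Compatibility — the beam at B must follow the support down by 0.004 m: δ_0 − R_B·δ_{BB} = 0.004, so R_B = (0.024512 − 0.004)/0.000472 = 43.41 kN.
Vertical equilibrium: R_A = ΣP − R_B = 128.6 − 43.41 = 85.21 kN.

R_A = 85.21 kN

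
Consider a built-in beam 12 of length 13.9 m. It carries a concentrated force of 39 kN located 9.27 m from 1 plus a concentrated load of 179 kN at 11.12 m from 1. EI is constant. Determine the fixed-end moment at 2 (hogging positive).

M_2 = 398.8 kN·m

Take the two fixed-end moments M_1, M_2 as redundants; the released structure is the simple span 12.
Simple-span end rotations at 1 and 2 under the given loads:
  at 1: point load 39 at a = 9.27: Pab(L + b)/(6LEI) = 371.9/EI
  at 2: point load 39 at a = 9.27: Pab(L + a)/(6LEI) = 465/EI
  at 1: point load 179 at a = 11.12: Pab(L + b)/(6LEI) = 1107/EI
  at 2: point load 179 at a = 11.12: Pab(L + a)/(6LEI) = 1660/EI
  θ_10 = 1479/EI,  θ_20 = 2125/EI
Flexibility coefficients: a unit moment at one end gives L/(3EI) there and L/(6EI) at the far end, so f₁₁ = f₂₂ = 4.633/EI and f₁₂ = f₂₁ = 2.317/EI.
Compatibility — zero rotation at each built-in end:
  4.633 M_1 + 2.317 M_2 = 1479
  2.317 M_1 + 4.633 M_2 = 2125
Solving the pair gives M_1 = 119.7 kN·m and M_2 = 398.8 kN·m (hogging).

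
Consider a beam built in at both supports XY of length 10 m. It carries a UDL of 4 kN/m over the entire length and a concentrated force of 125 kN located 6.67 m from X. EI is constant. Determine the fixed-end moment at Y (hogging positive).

M_Y = 218.5 kN·m

Release both end moments; the primary structure is a simply-supported span XY with redundants M_X and M_Y.
On the primary (simply-supported) span, the end slopes from the loading are:
  at X: UDL 4: wL³/(24EI) = 166.7/EI
  at Y: UDL 4: wL³/(24EI) = 166.7/EI
  at X: point load 125 at a = 6.67: Pab(L + b)/(6LEI) = 616.8/EI
  at Y: point load 125 at a = 6.67: Pab(L + a)/(6LEI) = 771.4/EI
  θ_X0 = 783.5/EI,  θ_Y0 = 938/EI
Flexibility coefficients: a unit moment at one end gives L/(3EI) there and L/(6EI) at the far end, so f₁₁ = f₂₂ = 3.333/EI and f₁₂ = f₂₁ = 1.667/EI.
Compatibility — zero rotation at each built-in end:
  3.333 M_X + 1.667 M_Y = 783.5
  1.667 M_X + 3.333 M_Y = 938
Solving the pair gives M_X = 125.8 kN·m and M_Y = 218.5 kN·m (hogging).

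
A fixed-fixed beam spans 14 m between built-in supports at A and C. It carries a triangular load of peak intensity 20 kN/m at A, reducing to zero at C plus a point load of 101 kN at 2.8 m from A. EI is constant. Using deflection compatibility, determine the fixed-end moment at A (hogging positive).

Take the two fixed-end moments M_A, M_C as redundants; the released structure is the simple span AC.
On the primary (simply-supported) span, the end slopes from the loading are:
  at A: triangular load, peak 20: w₀L³/(45EI) = 1220/EI
  at C: triangular load, peak 20: 7w₀L³/(360EI) = 1067/EI
  at A: point load 101 at a = 2.8: Pab(L + b)/(6LEI) = 950.2/EI
  at C: point load 101 at a = 2.8: Pab(L + a)/(6LEI) = 633.5/EI
  θ_A0 = 2170/EI,  θ_C0 = 1701/EI
Flexibility coefficients: a unit moment at one end gives L/(3EI) there and L/(6EI) at the far end, so f₁₁ = f₂₂ = 4.667/EI and f₁₂ = f₂₁ = 2.333/EI.
Compatibility — zero rotation at each built-in end:
  4.667 M_A + 2.333 M_C = 2170
  2.333 M_A + 4.667 M_C = 1701
Solving the pair gives M_A = 377 kN·m and M_C = 175.9 kN·m (hogging).

M_A = 377 kN·m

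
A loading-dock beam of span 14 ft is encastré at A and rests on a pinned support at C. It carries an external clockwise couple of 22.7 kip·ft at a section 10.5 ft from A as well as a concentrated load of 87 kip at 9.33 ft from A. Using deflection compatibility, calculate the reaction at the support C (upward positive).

R_C = 47.36 kip

Remove the prop at C; the released (primary) structure is a cantilever built in at A.
Primary-structure tip deflection at C by superposition:
  clockwise couple 22.7 at a = 10.5: M₀a(2L − a)/(2EI) = 2086/EI
  point load 87 at a = 9.33: Pa²(3L − a)/(6EI) = 41236/EI
  δ_0 = 43322/EI
Flexibility coefficient — unit upward force at C: δ_{CC} = L³/(3EI) = 914.7/EI.
Compatibility at C: δ_0 − R_C·δ_{CC} = 0, so R_C = 43322/914.7 = 47.36 kip.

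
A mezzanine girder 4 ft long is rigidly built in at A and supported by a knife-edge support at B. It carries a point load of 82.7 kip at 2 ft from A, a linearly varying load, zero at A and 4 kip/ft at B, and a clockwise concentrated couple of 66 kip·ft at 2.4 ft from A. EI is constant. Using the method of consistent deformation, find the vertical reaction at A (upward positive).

R_A = 39.67 kip

Take the reaction at B as the redundant and release it; the primary structure is a cantilever fixed at A.
Free-end deflection of the primary structure under the applied loading (downward +):
  point load 82.7 at a = 2: Pa²(3L − a)/(6EI) = 551.3/EI
  triangular load, peak 4 at the free end: 11w₀L⁴/(120EI) = 93.87/EI
  clockwise couple 66 at a = 2.4: M₀a(2L − a)/(2EI) = 443.5/EI
  δ_0 = 1089/EI
Flexibility coefficient — unit upward force at B: δ_{BB} = L³/(3EI) = 21.33/EI.
Compatibility at B: δ_0 − R_B·δ_{BB} = 0, so R_B = 1089/21.33 = 51.03 kip.
Vertical equilibrium: R_A = ΣP − R_B = 90.7 − 51.03 = 39.67 kip.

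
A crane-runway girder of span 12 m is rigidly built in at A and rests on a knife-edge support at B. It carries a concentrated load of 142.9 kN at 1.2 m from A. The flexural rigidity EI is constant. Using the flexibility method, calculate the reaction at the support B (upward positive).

R_B = 2.072 kN

Choose R_B as the redundant. The primary structure is the cantilever fixed at A.
Primary-structure tip deflection at B by superposition:
  point load 142.9 at a = 1.2: Pa²(3L − a)/(6EI) = 1194/EI
Tip deflection under a unit load at B: L³/(3EI) = 576/EI.
The prop prevents deflection at B: R_B = δ_0/δ_{BB} = 1194/576 = 2.072 kN.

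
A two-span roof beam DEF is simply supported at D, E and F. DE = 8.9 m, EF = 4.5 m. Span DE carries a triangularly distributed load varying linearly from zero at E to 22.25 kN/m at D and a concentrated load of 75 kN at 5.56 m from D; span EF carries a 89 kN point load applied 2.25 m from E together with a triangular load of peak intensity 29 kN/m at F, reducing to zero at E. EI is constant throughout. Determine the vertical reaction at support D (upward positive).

Release continuity at E by inserting a hinge; the redundant is the internal moment M_E. The primary structure is two simply-supported spans DE and EF.
Discontinuity in slope at E on the released structure — sum the simple-span end rotations:
  span DE: triangular load, peak 22.25: 7w₀L³/(360EI) = 305/EI
  span DE: point load 75 at a = 5.56: Pab(L + a)/(6LEI) = 377.1/EI
  span EF: point load 89 at a = 2.25: Pab(L + b)/(6LEI) = 112.6/EI
  span EF: triangular load, peak 29: 7w₀L³/(360EI) = 51.38/EI
  relative rotation θ_0 = (682.1 + 164)/EI = 846.2/EI
A unit hogging moment at E produces rotation L₁/(3EI) + L₂/(3EI) = 4.467/EI.
Compatibility: M_E·(L₁+L₂)/(3EI) = θ_0, giving M_E = 189.4 kN·m (hogging).
Span DE, ΣM about D with M_E applied at E: R_E^{DE}·8.9 = 710.7 + 189.4, so R_E^{DE} = 101.1 kN and R_D = 174 − 101.1 = 72.87 kN.

R_D = 72.87 kN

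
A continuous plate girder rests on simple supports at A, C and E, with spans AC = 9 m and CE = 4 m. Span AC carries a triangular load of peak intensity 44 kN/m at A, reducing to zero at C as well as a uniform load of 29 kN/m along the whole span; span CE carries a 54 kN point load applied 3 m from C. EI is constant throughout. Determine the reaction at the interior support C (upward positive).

R_C = 338.2 kN

Release continuity at C by inserting a hinge; the redundant is the internal moment M_C. The primary structure is two simply-supported spans AC and CE.
Discontinuity in slope at C on the released structure — sum the simple-span end rotations:
  span AC: triangular load, peak 44: 7w₀L³/(360EI) = 623.7/EI
  span AC: UDL 29: wL³/(24EI) = 880.9/EI
  span CE: point load 54 at a = 3: Pab(L + b)/(6LEI) = 33.75/EI
  relative rotation θ_0 = (1505 + 33.75)/EI = 1538/EI
A unit hogging moment at C produces rotation L₁/(3EI) + L₂/(3EI) = 4.333/EI.
Compatibility: M_C·(L₁+L₂)/(3EI) = θ_0, giving M_C = 355 kN·m (hogging).
Span AC, ΣM about A with M_C applied at C: R_C^{AC}·9 = 1768 + 355, so R_C^{AC} = 235.9 kN and R_A = 459 − 235.9 = 223.1 kN.
Span CE, ΣM about E: R_C^{CE}·4 = 54 + 355, so R_C^{CE} = 102.2 kN and R_E = 54 − 102.2 = -48.25 kN.
R_C = 235.9 + 102.2 = 338.2 kN.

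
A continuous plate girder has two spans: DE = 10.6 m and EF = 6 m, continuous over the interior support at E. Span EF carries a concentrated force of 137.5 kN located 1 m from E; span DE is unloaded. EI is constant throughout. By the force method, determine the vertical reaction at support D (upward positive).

R_D = -3.582 kN

Insert a hinge at E; M_E is the redundant, and each span becomes simply supported.
Rotations at E on the released spans (each span's end-slope, ×1/EI):
  span EF: point load 137.5 at a = 1: Pab(L + b)/(6LEI) = 210.1/EI
  relative rotation θ_0 = (0 + 210.1)/EI = 210.1/EI
A unit hogging moment at E produces rotation L₁/(3EI) + L₂/(3EI) = 5.533/EI.
Compatibility: M_E·(L₁+L₂)/(3EI) = θ_0, giving M_E = 37.96 kN·m (hogging).
Span DE, ΣM about D with M_E applied at E: R_E^{DE}·10.6 = 0 + 37.96, so R_E^{DE} = 3.582 kN and R_D = 0 − 3.582 = -3.582 kN.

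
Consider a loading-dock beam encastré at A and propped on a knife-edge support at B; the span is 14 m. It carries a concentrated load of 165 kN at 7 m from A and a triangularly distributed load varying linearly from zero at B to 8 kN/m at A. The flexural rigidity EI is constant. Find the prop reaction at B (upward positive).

Choose R_B as the redundant. The primary structure is the cantilever fixed at A.
Downward deflection at the released point B due to the loads:
  point load 165 at a = 7: Pa²(3L − a)/(6EI) = 47162/EI
  triangular load, peak 8 at the fixed end: w₀L⁴/(30EI) = 10244/EI
  δ_0 = 57407/EI
Flexibility coefficient — unit upward force at B: δ_{BB} = L³/(3EI) = 914.7/EI.
The prop prevents deflection at B: R_B = δ_0/δ_{BB} = 57407/914.7 = 62.76 kN.

R_B = 62.76 kN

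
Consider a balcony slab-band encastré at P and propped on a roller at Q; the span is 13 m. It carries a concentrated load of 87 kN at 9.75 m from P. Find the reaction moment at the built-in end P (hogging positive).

M_P = 132.5 kN·m

Release the roller at Q. Primary structure: cantilever fixed at P.
Primary-structure tip deflection at Q by superposition:
  point load 87 at a = 9.75: Pa²(3L − a)/(6EI) = 40318/EI
Tip deflection under a unit load at Q: L³/(3EI) = 732.3/EI.
The prop prevents deflection at Q: R_Q = δ_0/δ_{QQ} = 40318/732.3 = 55.05 kN.
Moment equilibrium about P: M_P = Σ(load moments about P) − R_Q·L = 848.2 − 55.05×13 = 132.5 kN·m.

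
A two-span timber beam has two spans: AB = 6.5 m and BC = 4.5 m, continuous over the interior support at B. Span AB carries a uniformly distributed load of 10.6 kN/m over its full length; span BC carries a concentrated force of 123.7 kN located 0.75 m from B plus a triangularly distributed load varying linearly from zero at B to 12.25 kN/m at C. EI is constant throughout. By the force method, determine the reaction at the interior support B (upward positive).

R_B = 172.3 kN

Insert a hinge at B; M_B is the redundant, and each span becomes simply supported.
Discontinuity in slope at B on the released structure — sum the simple-span end rotations:
  span AB: UDL 10.6: wL³/(24EI) = 121.3/EI
  span BC: point load 123.7 at a = 0.75: Pab(L + b)/(6LEI) = 106.3/EI
  span BC: triangular load, peak 12.25: 7w₀L³/(360EI) = 21.71/EI
  relative rotation θ_0 = (121.3 + 128)/EI = 249.3/EI
A unit hogging moment at B produces rotation L₁/(3EI) + L₂/(3EI) = 3.667/EI.
Compatibility: M_B·(L₁+L₂)/(3EI) = θ_0, giving M_B = 67.99 kN·m (hogging).
Span AB, ΣM about A with M_B applied at B: R_B^{AB}·6.5 = 223.9 + 67.99, so R_B^{AB} = 44.91 kN and R_A = 68.9 − 44.91 = 23.99 kN.
Span BC, ΣM about C: R_B^{BC}·4.5 = 505.2 + 67.99, so R_B^{BC} = 127.4 kN and R_C = 151.3 − 127.4 = 23.88 kN.
R_B = 44.91 + 127.4 = 172.3 kN.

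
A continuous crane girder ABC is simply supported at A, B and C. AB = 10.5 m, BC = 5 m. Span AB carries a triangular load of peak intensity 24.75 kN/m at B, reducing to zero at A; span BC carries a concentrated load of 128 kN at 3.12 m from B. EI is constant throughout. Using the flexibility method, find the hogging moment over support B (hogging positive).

Insert a hinge at B; M_B is the redundant, and each span becomes simply supported.
Discontinuity in slope at B on the released structure — sum the simple-span end rotations:
  span AB: triangular load, peak 24.75: w₀L³/(45EI) = 636.7/EI
  span BC: point load 128 at a = 3.12: Pab(L + b)/(6LEI) = 172.2/EI
  relative rotation θ_0 = (636.7 + 172.2)/EI = 808.9/EI
A unit hogging moment at B produces rotation L₁/(3EI) + L₂/(3EI) = 5.167/EI.
Compatibility: M_B·(L₁+L₂)/(3EI) = θ_0, giving M_B = 156.6 kN·m (hogging).

M_B = 156.6 kN·m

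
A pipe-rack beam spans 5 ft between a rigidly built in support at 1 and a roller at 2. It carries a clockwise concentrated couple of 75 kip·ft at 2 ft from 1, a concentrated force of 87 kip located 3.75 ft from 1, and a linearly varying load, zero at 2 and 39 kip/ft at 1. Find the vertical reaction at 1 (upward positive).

Take the reaction at 2 as the redundant and release it; the primary structure is a cantilever fixed at 1.
Free-end deflection of the primary structure under the applied loading (downward +):
  clockwise couple 75 at a = 2: M₀a(2L − a)/(2EI) = 600/EI
  point load 87 at a = 3.75: Pa²(3L − a)/(6EI) = 2294/EI
  triangular load, peak 39 at the fixed end: w₀L⁴/(30EI) = 812.5/EI
  δ_0 = 3706/EI
Tip deflection under a unit load at 2: L³/(3EI) = 41.67/EI.
The prop prevents deflection at 2: R_2 = δ_0/δ_{22} = 3706/41.67 = 88.95 kip.
Vertical equilibrium: R_1 = ΣP − R_2 = 184.5 − 88.95 = 95.55 kip.

R_1 = 95.55 kip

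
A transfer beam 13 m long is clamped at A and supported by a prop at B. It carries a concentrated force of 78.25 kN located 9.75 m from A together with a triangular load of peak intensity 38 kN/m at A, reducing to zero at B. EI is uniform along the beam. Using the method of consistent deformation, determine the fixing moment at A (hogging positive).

M_A = 547.3 kN·m

Take the reaction at B as the redundant and release it; the primary structure is a cantilever fixed at A.
Deflection at B on the released cantilever, summing each load's contribution:
  point load 78.25 at a = 9.75: Pa²(3L − a)/(6EI) = 36263/EI
  triangular load, peak 38 at the fixed end: w₀L⁴/(30EI) = 36177/EI
  δ_0 = 72441/EI
Tip deflection under a unit load at B: L³/(3EI) = 732.3/EI.
Compatibility at B: δ_0 − R_B·δ_{BB} = 0, so R_B = 72441/732.3 = 98.92 kN.
Moment equilibrium about A: M_A = Σ(load moments about A) − R_B·L = 1833 − 98.92×13 = 547.3 kN·m.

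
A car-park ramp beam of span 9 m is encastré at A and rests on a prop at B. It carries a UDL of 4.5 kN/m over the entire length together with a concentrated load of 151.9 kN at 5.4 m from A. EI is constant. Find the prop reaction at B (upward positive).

R_B = 80.81 kN

Take the reaction at B as the redundant and release it; the primary structure is a cantilever fixed at A.
Downward deflection at the released point B due to the loads:
  UDL 4.5: wL⁴/(8EI) = 3691/EI
  point load 151.9 at a = 5.4: Pa²(3L − a)/(6EI) = 15946/EI
  δ_0 = 19636/EI
Flexibility coefficient — unit upward force at B: δ_{BB} = L³/(3EI) = 243/EI.
The prop prevents deflection at B: R_B = δ_0/δ_{BB} = 19636/243 = 80.81 kN.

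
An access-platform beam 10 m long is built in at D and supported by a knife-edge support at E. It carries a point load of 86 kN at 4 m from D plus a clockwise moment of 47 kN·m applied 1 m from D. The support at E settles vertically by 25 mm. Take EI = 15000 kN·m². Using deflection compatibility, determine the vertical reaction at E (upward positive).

R_E = 18.1 kN

Take the reaction at E as the redundant and release it; the primary structure is a cantilever fixed at D.
Deflection at E on the released cantilever, summing each load's contribution:
  point load 86 at a = 4: Pa²(3L − a)/(6EI) = 5963/EI
  clockwise couple 47 at a = 1: M₀a(2L − a)/(2EI) = 446.5/EI
  δ_0 = 6409/EI
Flexibility coefficient — unit upward force at E: δ_{EE} = L³/(3EI) = 333.3/EI.
With EI = 15000 kN·m²: δ_0 = 0.42728 m and δ_{EE} = 0.022222 m/kN.
Compatibility — the beam at E must follow the support down by 0.025 m: δ_0 − R_E·δ_{EE} = 0.025, so R_E = (0.42728 − 0.025)/0.022222 = 18.1 kN.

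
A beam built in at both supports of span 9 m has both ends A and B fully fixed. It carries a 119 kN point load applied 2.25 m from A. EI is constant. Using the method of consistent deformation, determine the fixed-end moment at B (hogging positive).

Release both end moments; the primary structure is a simply-supported span AB with redundants M_A and M_B.
End rotations of the released simple span under the applied load (×1/EI):
  at A: point load 119 at a = 2.25: Pab(L + b)/(6LEI) = 527.1/EI
  at B: point load 119 at a = 2.25: Pab(L + a)/(6LEI) = 376.5/EI
  θ_A0 = 527.1/EI,  θ_B0 = 376.5/EI
Flexibility coefficients: a unit moment at one end gives L/(3EI) there and L/(6EI) at the far end, so f₁₁ = f₂₂ = 3/EI and f₁₂ = f₂₁ = 1.5/EI.
Compatibility — zero rotation at each built-in end:
  3 M_A + 1.5 M_B = 527.1
  1.5 M_A + 3 M_B = 376.5
Solving the pair gives M_A = 150.6 kN·m and M_B = 50.2 kN·m (hogging).

M_B = 50.2 kN·m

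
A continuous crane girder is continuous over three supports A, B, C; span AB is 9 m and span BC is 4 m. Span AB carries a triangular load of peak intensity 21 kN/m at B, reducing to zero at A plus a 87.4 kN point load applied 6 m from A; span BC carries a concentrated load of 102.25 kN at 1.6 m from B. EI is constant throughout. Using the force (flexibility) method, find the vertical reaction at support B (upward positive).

Insert a hinge at B; M_B is the redundant, and each span becomes simply supported.
Discontinuity in slope at B on the released structure — sum the simple-span end rotations:
  span AB: triangular load, peak 21: w₀L³/(45EI) = 340.2/EI
  span AB: point load 87.4 at a = 6: Pab(L + a)/(6LEI) = 437/EI
  span BC: point load 102.25 at a = 1.6: Pab(L + b)/(6LEI) = 104.7/EI
  relative rotation θ_0 = (777.2 + 104.7)/EI = 881.9/EI
A unit hogging moment at B produces rotation L₁/(3EI) + L₂/(3EI) = 4.333/EI.
Slope continuity at B: θ_0 = M_B·4.333/EI, so M_B = 881.9/4.333 = 203.5 kN·m (hogging).
Span AB, ΣM about A with M_B applied at B: R_B^{AB}·9 = 1091 + 203.5, so R_B^{AB} = 143.9 kN and R_A = 181.9 − 143.9 = 38.02 kN.
Span BC, ΣM about C: R_B^{BC}·4 = 245.4 + 203.5, so R_B^{BC} = 112.2 kN and R_C = 102.2 − 112.2 = -9.979 kN.
R_B = 143.9 + 112.2 = 256.1 kN.

R_B = 256.1 kN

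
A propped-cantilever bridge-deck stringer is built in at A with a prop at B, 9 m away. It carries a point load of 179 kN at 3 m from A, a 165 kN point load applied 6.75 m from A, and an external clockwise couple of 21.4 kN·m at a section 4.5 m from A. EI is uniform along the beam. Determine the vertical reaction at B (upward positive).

Remove the prop at B; the released (primary) structure is a cantilever built in at A.
Primary-structure tip deflection at B by superposition:
  point load 179 at a = 3: Pa²(3L − a)/(6EI) = 6444/EI
  point load 165 at a = 6.75: Pa²(3L − a)/(6EI) = 25373/EI
  clockwise couple 21.4 at a = 4.5: M₀a(2L − a)/(2EI) = 650/EI
  δ_0 = 32467/EI
Tip deflection under a unit load at B: L³/(3EI) = 243/EI.
The prop prevents deflection at B: R_B = δ_0/δ_{BB} = 32467/243 = 133.6 kN.

R_B = 133.6 kN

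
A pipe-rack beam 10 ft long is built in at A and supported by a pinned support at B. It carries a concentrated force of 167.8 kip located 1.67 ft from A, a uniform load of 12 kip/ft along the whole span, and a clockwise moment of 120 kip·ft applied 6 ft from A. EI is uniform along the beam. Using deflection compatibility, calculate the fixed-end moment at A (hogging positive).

M_A = 332.7 kip·ft

Release the roller at B. Primary structure: cantilever fixed at A.
Primary-structure tip deflection at B by superposition:
  point load 167.8 at a = 1.67: Pa²(3L − a)/(6EI) = 2210/EI
  UDL 12: wL⁴/(8EI) = 15000/EI
  clockwise couple 120 at a = 6: M₀a(2L − a)/(2EI) = 5040/EI
  δ_0 = 22250/EI
Flexibility coefficient — unit upward force at B: δ_{BB} = L³/(3EI) = 333.3/EI.
The prop prevents deflection at B: R_B = δ_0/δ_{BB} = 22250/333.3 = 66.75 kip.
Moment equilibrium about A: M_A = Σ(load moments about A) − R_B·L = 1000 − 66.75×10 = 332.7 kip·ft.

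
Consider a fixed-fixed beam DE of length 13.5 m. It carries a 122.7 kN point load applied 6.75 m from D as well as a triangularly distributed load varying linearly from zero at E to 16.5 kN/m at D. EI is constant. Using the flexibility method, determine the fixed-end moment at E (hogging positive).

Take the two fixed-end moments M_D, M_E as redundants; the released structure is the simple span DE.
On the primary (simply-supported) span, the end slopes from the loading are:
  at D: point load 122.7 at a = 6.75: Pab(L + b)/(6LEI) = 1398/EI
  at E: point load 122.7 at a = 6.75: Pab(L + a)/(6LEI) = 1398/EI
  at D: triangular load, peak 16.5: w₀L³/(45EI) = 902.1/EI
  at E: triangular load, peak 16.5: 7w₀L³/(360EI) = 789.4/EI
  θ_D0 = 2300/EI,  θ_E0 = 2187/EI
Flexibility coefficients: a unit moment at one end gives L/(3EI) there and L/(6EI) at the far end, so f₁₁ = f₂₂ = 4.5/EI and f₁₂ = f₂₁ = 2.25/EI.
Compatibility — zero rotation at each built-in end:
  4.5 M_D + 2.25 M_E = 2300
  2.25 M_D + 4.5 M_E = 2187
Solving the pair gives M_D = 357.4 kN·m and M_E = 307.3 kN·m (hogging).

M_E = 307.3 kN·m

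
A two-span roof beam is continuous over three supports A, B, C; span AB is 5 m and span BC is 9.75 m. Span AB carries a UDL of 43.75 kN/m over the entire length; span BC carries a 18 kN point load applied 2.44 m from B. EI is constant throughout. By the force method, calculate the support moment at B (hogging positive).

M_B = 65.39 kN·m

Release continuity at B by inserting a hinge; the redundant is the internal moment M_B. The primary structure is two simply-supported spans AB and BC.
Rotations at B on the released spans (each span's end-slope, ×1/EI):
  span AB: UDL 43.75: wL³/(24EI) = 227.9/EI
  span BC: point load 18 at a = 2.44: Pab(L + b)/(6LEI) = 93.63/EI
  relative rotation θ_0 = (227.9 + 93.63)/EI = 321.5/EI
A unit hogging moment at B produces rotation L₁/(3EI) + L₂/(3EI) = 4.917/EI.
Slope continuity at B: θ_0 = M_B·4.917/EI, so M_B = 321.5/4.917 = 65.39 kN·m (hogging).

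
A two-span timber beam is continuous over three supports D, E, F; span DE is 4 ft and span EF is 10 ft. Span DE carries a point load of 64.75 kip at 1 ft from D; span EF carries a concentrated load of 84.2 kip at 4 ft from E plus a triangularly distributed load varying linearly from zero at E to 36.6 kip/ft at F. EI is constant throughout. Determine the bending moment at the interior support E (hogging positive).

Take M_E as the redundant. Released structure: two simple spans DE and EF with a hinge at E.
Rotations at E on the released spans (each span's end-slope, ×1/EI):
  span DE: point load 64.75 at a = 1: Pab(L + a)/(6LEI) = 40.47/EI
  span EF: point load 84.2 at a = 4: Pab(L + b)/(6LEI) = 538.9/EI
  span EF: triangular load, peak 36.6: 7w₀L³/(360EI) = 711.7/EI
  relative rotation θ_0 = (40.47 + 1251)/EI = 1291/EI
A unit hogging moment at E produces rotation L₁/(3EI) + L₂/(3EI) = 4.667/EI.
Slope continuity at E: θ_0 = M_E·4.667/EI, so M_E = 1291/4.667 = 276.6 kip·ft (hogging).

M_E = 276.6 kip·ft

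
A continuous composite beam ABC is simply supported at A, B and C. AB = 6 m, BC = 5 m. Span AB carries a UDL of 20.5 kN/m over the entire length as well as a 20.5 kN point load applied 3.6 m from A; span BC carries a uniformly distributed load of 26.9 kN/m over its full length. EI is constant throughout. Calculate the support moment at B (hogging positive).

Insert a hinge at B; M_B is the redundant, and each span becomes simply supported.
Rotations at B on the released spans (each span's end-slope, ×1/EI):
  span AB: UDL 20.5: wL³/(24EI) = 184.5/EI
  span AB: point load 20.5 at a = 3.6: Pab(L + a)/(6LEI) = 47.23/EI
  span BC: UDL 26.9: wL³/(24EI) = 140.1/EI
  relative rotation θ_0 = (231.7 + 140.1)/EI = 371.8/EI
A unit hogging moment at B produces rotation L₁/(3EI) + L₂/(3EI) = 3.667/EI.
Compatibility: M_B·(L₁+L₂)/(3EI) = θ_0, giving M_B = 101.4 kN·m (hogging).

M_B = 101.4 kN·m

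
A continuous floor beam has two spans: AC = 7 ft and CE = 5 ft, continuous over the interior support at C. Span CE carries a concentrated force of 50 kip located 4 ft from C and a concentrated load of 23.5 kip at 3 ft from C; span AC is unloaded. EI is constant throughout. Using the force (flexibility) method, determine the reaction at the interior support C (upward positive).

Take M_C as the redundant. Released structure: two simple spans AC and CE with a hinge at C.
Rotations at C on the released spans (each span's end-slope, ×1/EI):
  span CE: point load 50 at a = 4: Pab(L + b)/(6LEI) = 40/EI
  span CE: point load 23.5 at a = 3: Pab(L + b)/(6LEI) = 32.9/EI
  relative rotation θ_0 = (0 + 72.9)/EI = 72.9/EI
A unit hogging moment at C produces rotation L₁/(3EI) + L₂/(3EI) = 4/EI.
Slope continuity at C: θ_0 = M_C·4/EI, so M_C = 72.9/4 = 18.23 kip·ft (hogging).
Span AC, ΣM about A with M_C applied at C: R_C^{AC}·7 = 0 + 18.23, so R_C^{AC} = 2.604 kip and R_A = 0 − 2.604 = -2.604 kip.
Span CE, ΣM about E: R_C^{CE}·5 = 97 + 18.23, so R_C^{CE} = 23.05 kip and R_E = 73.5 − 23.05 = 50.45 kip.
R_C = 2.604 + 23.05 = 25.65 kip.

R_C = 25.65 kip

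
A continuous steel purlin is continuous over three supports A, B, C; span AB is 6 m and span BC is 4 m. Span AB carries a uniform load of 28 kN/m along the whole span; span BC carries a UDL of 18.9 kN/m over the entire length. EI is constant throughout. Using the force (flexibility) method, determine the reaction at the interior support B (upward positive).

R_B = 159.6 kN

Release continuity at B by inserting a hinge; the redundant is the internal moment M_B. The primary structure is two simply-supported spans AB and BC.
End slopes at the hinge B, treating each span as simply supported:
  span AB: UDL 28: wL³/(24EI) = 252/EI
  span BC: UDL 18.9: wL³/(24EI) = 50.4/EI
  relative rotation θ_0 = (252 + 50.4)/EI = 302.4/EI
A unit hogging moment at B produces rotation L₁/(3EI) + L₂/(3EI) = 3.333/EI.
Slope continuity at B: θ_0 = M_B·3.333/EI, so M_B = 302.4/3.333 = 90.72 kN·m (hogging).
Span AB, ΣM about A with M_B applied at B: R_B^{AB}·6 = 504 + 90.72, so R_B^{AB} = 99.12 kN and R_A = 168 − 99.12 = 68.88 kN.
Span BC, ΣM about C: R_B^{BC}·4 = 151.2 + 90.72, so R_B^{BC} = 60.48 kN and R_C = 75.6 − 60.48 = 15.12 kN.
R_B = 99.12 + 60.48 = 159.6 kN.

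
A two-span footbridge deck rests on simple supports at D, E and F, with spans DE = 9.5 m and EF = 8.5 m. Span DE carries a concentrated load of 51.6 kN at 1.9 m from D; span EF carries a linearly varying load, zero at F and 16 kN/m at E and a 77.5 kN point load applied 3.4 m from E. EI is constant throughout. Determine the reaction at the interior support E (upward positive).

R_E = 129.1 kN

Release continuity at E by inserting a hinge; the redundant is the internal moment M_E. The primary structure is two simply-supported spans DE and EF.
Rotations at E on the released spans (each span's end-slope, ×1/EI):
  span DE: point load 51.6 at a = 1.9: Pab(L + a)/(6LEI) = 149/EI
  span EF: triangular load, peak 16: w₀L³/(45EI) = 218.4/EI
  span EF: point load 77.5 at a = 3.4: Pab(L + b)/(6LEI) = 358.4/EI
  relative rotation θ_0 = (149 + 576.7)/EI = 725.7/EI
A unit hogging moment at E produces rotation L₁/(3EI) + L₂/(3EI) = 6/EI.
Compatibility: M_E·(L₁+L₂)/(3EI) = θ_0, giving M_E = 121 kN·m (hogging).
Span DE, ΣM about D with M_E applied at E: R_E^{DE}·9.5 = 98.04 + 121, so R_E^{DE} = 23.05 kN and R_D = 51.6 − 23.05 = 28.55 kN.
Span EF, ΣM about F: R_E^{EF}·8.5 = 780.6 + 121, so R_E^{EF} = 106.1 kN and R_F = 145.5 − 106.1 = 39.44 kN.
R_E = 23.05 + 106.1 = 129.1 kN.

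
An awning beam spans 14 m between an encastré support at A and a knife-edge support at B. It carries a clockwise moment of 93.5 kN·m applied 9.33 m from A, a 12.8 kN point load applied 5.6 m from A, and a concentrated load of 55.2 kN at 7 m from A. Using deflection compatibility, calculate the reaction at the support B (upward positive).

Remove the prop at B; the released (primary) structure is a cantilever built in at A.
Downward deflection at the released point B due to the loads:
  clockwise couple 93.5 at a = 9.33: M₀a(2L − a)/(2EI) = 8143/EI
  point load 12.8 at a = 5.6: Pa²(3L − a)/(6EI) = 2435/EI
  point load 55.2 at a = 7: Pa²(3L − a)/(6EI) = 15778/EI
  δ_0 = 26357/EI
Flexibility coefficient — unit upward force at B: δ_{BB} = L³/(3EI) = 914.7/EI.
The prop prevents deflection at B: R_B = δ_0/δ_{BB} = 26357/914.7 = 28.82 kN.

R_B = 28.82 kN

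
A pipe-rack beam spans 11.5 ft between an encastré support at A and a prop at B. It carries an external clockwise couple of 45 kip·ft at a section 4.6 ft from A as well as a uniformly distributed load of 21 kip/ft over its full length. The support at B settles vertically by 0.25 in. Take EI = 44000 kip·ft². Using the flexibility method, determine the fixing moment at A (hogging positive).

Take the reaction at B as the redundant and release it; the primary structure is a cantilever fixed at A.
Free-end deflection of the primary structure under the applied loading (downward +):
  clockwise couple 45 at a = 4.6: M₀a(2L − a)/(2EI) = 1904/EI
  UDL 21: wL⁴/(8EI) = 45911/EI
  δ_0 = 47816/EI
Tip deflection under a unit load at B: L³/(3EI) = 507/EI.
With EI = 44000 kip·ft²: δ_0 = 1.0867 ft and δ_{BB} = 0.011522 ft/kip.
Compatibility — the beam at B must follow the support down by 0.02083 ft: δ_0 − R_B·δ_{BB} = 0.02083, so R_B = (1.0867 − 0.02083)/0.011522 = 92.51 kip.
Moment equilibrium about A: M_A = Σ(load moments about A) − R_B·L = 1434 − 92.51×11.5 = 369.8 kip·ft.

M_A = 369.8 kip·ft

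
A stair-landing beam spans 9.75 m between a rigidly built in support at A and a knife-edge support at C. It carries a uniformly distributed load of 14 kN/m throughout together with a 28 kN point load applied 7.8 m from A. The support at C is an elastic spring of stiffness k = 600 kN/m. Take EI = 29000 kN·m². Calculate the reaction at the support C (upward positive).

R_C = 61.31 kN

Choose R_C as the redundant. The primary structure is the cantilever fixed at A.
Primary-structure tip deflection at C by superposition:
  UDL 14: wL⁴/(8EI) = 15815/EI
  point load 28 at a = 7.8: Pa²(3L − a)/(6EI) = 6090/EI
  δ_0 = 21905/EI
Flexibility coefficient — unit upward force at C: δ_{CC} = L³/(3EI) = 309/EI.
With EI = 29000 kN·m²: δ_0 = 0.75533 m and δ_{CC} = 0.010654 m/kN.
Compatibility — the spring shortens by R_C/k under the reaction it provides: δ_0 − R_C·δ_{CC} = R_C/k. With 1/k = 0.001667 m/kN, R_C = δ_0 / (δ_{CC} + 1/k) = 0.75533 / (0.010654 + 0.001667) = 61.31 kN.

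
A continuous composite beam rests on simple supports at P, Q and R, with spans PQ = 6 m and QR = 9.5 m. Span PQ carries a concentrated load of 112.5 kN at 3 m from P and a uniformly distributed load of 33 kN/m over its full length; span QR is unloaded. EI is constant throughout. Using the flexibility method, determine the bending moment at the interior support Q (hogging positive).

M_Q = 106.5 kN·m

Take M_Q as the redundant. Released structure: two simple spans PQ and QR with a hinge at Q.
End slopes at the hinge Q, treating each span as simply supported:
  span PQ: point load 112.5 at a = 3: Pab(L + a)/(6LEI) = 253.1/EI
  span PQ: UDL 33: wL³/(24EI) = 297/EI
  relative rotation θ_0 = (550.1 + 0)/EI = 550.1/EI
A unit hogging moment at Q produces rotation L₁/(3EI) + L₂/(3EI) = 5.167/EI.
Compatibility: M_Q·(L₁+L₂)/(3EI) = θ_0, giving M_Q = 106.5 kN·m (hogging).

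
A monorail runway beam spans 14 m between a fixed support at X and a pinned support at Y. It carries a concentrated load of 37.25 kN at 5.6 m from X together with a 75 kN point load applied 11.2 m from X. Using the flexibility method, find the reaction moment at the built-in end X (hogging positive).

Take the reaction at Y as the redundant and release it; the primary structure is a cantilever fixed at X.
Primary-structure tip deflection at Y by superposition:
  point load 37.25 at a = 5.6: Pa²(3L − a)/(6EI) = 7087/EI
  point load 75 at a = 11.2: Pa²(3L − a)/(6EI) = 48294/EI
  δ_0 = 55381/EI
Tip deflection under a unit load at Y: L³/(3EI) = 914.7/EI.
Compatibility at Y: δ_0 − R_Y·δ_{YY} = 0, so R_Y = 55381/914.7 = 60.55 kN.
Moment equilibrium about X: M_X = Σ(load moments about X) − R_Y·L = 1049 − 60.55×14 = 200.9 kN·m.

M_X = 200.9 kN·m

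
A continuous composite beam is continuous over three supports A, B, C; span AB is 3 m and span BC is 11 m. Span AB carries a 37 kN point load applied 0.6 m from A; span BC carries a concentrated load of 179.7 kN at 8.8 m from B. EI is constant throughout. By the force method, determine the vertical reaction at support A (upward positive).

R_A = -20.86 kN

Take M_B as the redundant. Released structure: two simple spans AB and BC with a hinge at B.
Discontinuity in slope at B on the released structure — sum the simple-span end rotations:
  span AB: point load 37 at a = 0.6: Pab(L + a)/(6LEI) = 10.66/EI
  span BC: point load 179.7 at a = 8.8: Pab(L + b)/(6LEI) = 695.8/EI
  relative rotation θ_0 = (10.66 + 695.8)/EI = 706.5/EI
A unit hogging moment at B produces rotation L₁/(3EI) + L₂/(3EI) = 4.667/EI.
Compatibility: M_B·(L₁+L₂)/(3EI) = θ_0, giving M_B = 151.4 kN·m (hogging).
Span AB, ΣM about A with M_B applied at B: R_B^{AB}·3 = 22.2 + 151.4, so R_B^{AB} = 57.86 kN and R_A = 37 − 57.86 = -20.86 kN.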